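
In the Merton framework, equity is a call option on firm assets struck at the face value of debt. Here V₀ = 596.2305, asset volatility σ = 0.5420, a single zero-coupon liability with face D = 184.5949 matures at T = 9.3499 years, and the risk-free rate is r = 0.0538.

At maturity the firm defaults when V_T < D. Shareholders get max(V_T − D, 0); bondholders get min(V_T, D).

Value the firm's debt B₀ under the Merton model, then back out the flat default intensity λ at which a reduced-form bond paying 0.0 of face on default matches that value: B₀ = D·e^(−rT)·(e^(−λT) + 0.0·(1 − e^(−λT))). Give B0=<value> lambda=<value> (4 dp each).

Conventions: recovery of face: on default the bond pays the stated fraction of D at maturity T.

With assets at 596.2305 and a single debt payment of 184.5949 at 9.3499 years:
d₁ = [ln(V₀/D) + (r + σ²/2)T] / (σ√T)
   = [ln(596.2305/184.5949) + (0.0538 + 0.5·0.5420²)·9.3499] / (0.5420·√9.3499)
   = [1.172464 + 1.876357] / 1.657306 = 1.839624
d₂ = d₁ − σ√T = 1.839624 − 1.657306 = 0.182318
N(d₁) = 0.967088,  N(d₂) = 0.572333,  e^(−rT) = 0.604699
E₀ = V₀·N(d₁) − D·e^(−rT)·N(d₂)
   = 596.2305·0.967088 − 184.5949·0.604699·0.572333 = 512.721198
B₀ = V₀ − E₀ = 596.2305 − 512.721198 = 83.509302
e^(−λT) = (B₀·e^(rT)/D − 0)/(1 − 0) = (83.5093·1.653716/184.5949 − 0)/1 = 0.74812809
λ = −ln(0.74812809)/9.3499 = 0.031036

B0=83.5093 lambda=0.0310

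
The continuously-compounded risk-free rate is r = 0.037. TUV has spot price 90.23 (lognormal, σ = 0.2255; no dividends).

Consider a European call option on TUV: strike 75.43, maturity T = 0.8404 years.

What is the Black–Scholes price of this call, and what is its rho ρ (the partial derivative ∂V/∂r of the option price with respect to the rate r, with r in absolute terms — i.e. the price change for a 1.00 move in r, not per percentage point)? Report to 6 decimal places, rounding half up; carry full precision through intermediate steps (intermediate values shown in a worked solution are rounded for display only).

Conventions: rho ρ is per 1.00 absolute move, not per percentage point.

price = 18.458878
ρ = 50.362690

σ√T = 0.2255·√0.8404 = 0.206723
d₁ = (ln(S/K) + (r+σ²/2)T) / (σ√T) = (ln(90.23/75.43) + (0.037+0.2255²/2)·0.8404) / 0.206723 = (0.179157 + 0.052462) / 0.206723 = 1.120430
d₂ = d₁ − σ√T = 1.120430 − 0.206723 = 0.913706
e^{−rT} = 0.969384
N(d₁) = 0.868735,  N(d₂) = 0.819564
Call price V = S·N(d₁) − K·e^{−rT}·N(d₂) = 78.385925 − 59.927047 = 18.458878
ρ = K·T·e^{−rT}·N(d₂) = 50.362690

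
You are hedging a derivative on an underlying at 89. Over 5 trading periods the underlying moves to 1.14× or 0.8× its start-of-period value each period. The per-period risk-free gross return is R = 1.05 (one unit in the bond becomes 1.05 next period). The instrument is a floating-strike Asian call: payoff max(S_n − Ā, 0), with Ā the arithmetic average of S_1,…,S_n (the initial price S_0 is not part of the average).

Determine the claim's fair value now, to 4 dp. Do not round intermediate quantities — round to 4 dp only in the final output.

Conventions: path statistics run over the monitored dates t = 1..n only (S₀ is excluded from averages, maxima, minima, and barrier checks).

No-arbitrage gives p* = (R−d)/(u−d) = 0.7353: enumerate every path, weight its payoff by its p*-probability, and discount by R^5.
Enumerate all 2^5 = 32 price paths (U = up ×1.14, D = down ×0.8); each path with k up-moves has probability p*^k·(1−p*)^(5−k).
DDDDD: Ā=47.8692, payoff=0.0000, prob=0.001300
UDDDD: Ā=68.2136, payoff=0.0000, prob=0.003610
DUDDD: Ā=62.1616, payoff=0.0000, prob=0.003610
UUDDD: Ā=88.5803, payoff=0.0000, prob=0.010028
DDUDD: Ā=57.3200, payoff=0.0000, prob=0.003610
UDUDD: Ā=81.6810, payoff=0.0000, prob=0.010028
DUUDD: Ā=75.6290, payoff=0.0000, prob=0.010028
UUUDD: Ā=107.7713, payoff=0.0000, prob=0.027855
DDDUD: Ā=53.4467, payoff=0.0000, prob=0.003610
UDDUD: Ā=76.1616, payoff=0.0000, prob=0.010028
DUDUD: Ā=70.1096, payoff=0.0000, prob=0.010028
UUDUD: Ā=99.9061, payoff=0.0000, prob=0.027855
DDUUD: Ā=65.2680, payoff=0.0000, prob=0.010028
UDUUD: Ā=93.0068, payoff=0.0000, prob=0.027855
DUUUD: Ā=86.9548, payoff=0.0000, prob=0.027855
UUUUD: Ā=123.9106, payoff=0.0000, prob=0.077376
DDDDU: Ā=50.3481, payoff=0.0000, prob=0.003610
UDDDU: Ā=71.7460, payoff=0.0000, prob=0.010028
DUDDU: Ā=65.6940, payoff=0.0000, prob=0.010028
UUDDU: Ā=93.6140, payoff=0.0000, prob=0.027855
DDUDU: Ā=60.8524, payoff=0.0000, prob=0.010028
UDUDU: Ā=86.7147, payoff=0.0000, prob=0.027855
DUUDU: Ā=80.6627, payoff=3.7260, prob=0.027855
UUUDU: Ā=114.9443, payoff=5.3096, prob=0.077376
DDDUU: Ā=56.9791, payoff=2.2410, prob=0.010028
UDDUU: Ā=81.1953, payoff=3.1935, prob=0.027855
DUDUU: Ā=75.1433, payoff=9.2455, prob=0.027855
UUDUU: Ā=107.0792, payoff=13.1748, prob=0.077376
DDUUU: Ā=70.3017, payoff=14.0871, prob=0.027855
UDUUU: Ā=100.1799, payoff=20.0741, prob=0.077376
DUUUU: Ā=94.1279, payoff=26.1261, prob=0.077376
UUUUU: Ā=134.1322, payoff=37.2297, prob=0.214934
Price = Σ prob·payoff / R^5 = 13.872139 / 1.276282 = 10.8692

price = 10.8692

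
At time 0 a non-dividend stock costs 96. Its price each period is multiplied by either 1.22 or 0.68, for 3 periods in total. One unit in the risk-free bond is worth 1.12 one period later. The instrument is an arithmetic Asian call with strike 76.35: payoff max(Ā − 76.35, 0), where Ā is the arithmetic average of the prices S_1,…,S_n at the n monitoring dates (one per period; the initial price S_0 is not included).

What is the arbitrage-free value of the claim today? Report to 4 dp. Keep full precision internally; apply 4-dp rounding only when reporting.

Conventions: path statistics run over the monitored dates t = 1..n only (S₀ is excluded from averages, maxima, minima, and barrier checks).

Set p* = 0.8148 (from d < R < u); the path-dependent value is the discounted p*-expectation over all price paths.
Enumerate all 2^3 = 8 price paths (U = up ×1.22, D = down ×0.68); each path with k up-moves has probability p*^k·(1−p*)^(3−k).
DDD: Ā=46.6186, payoff=0.0000, prob=0.006351
UDD: Ā=83.6393, payoff=7.2893, prob=0.027943
DUD: Ā=66.3593, payoff=0.0000, prob=0.027943
UUD: Ā=119.0564, payoff=42.7064, prob=0.122949
DDU: Ā=54.6089, payoff=0.0000, prob=0.027943
UDU: Ā=97.9748, payoff=21.6248, prob=0.122949
DUU: Ā=80.6948, payoff=4.3448, prob=0.122949
UUU: Ā=144.7759, payoff=68.4259, prob=0.540974
Price = Σ prob·payoff / R^3 = 45.663988 / 1.404928 = 32.5027

price = 32.5027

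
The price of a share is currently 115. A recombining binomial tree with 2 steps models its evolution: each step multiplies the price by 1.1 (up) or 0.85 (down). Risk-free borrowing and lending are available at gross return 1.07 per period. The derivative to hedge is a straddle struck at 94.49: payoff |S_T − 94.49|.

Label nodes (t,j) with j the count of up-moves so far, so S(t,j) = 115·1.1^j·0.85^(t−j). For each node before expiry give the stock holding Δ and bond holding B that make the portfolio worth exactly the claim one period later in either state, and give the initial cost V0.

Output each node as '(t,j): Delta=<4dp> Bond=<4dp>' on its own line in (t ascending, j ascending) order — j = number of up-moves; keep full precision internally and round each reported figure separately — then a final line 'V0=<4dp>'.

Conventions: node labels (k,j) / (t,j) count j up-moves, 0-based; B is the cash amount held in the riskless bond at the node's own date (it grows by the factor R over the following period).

(0,0): Delta=0.9110 Bond=-72.0141
(1,0): Delta=0.0668 Bond=5.4692
(1,1): Delta=1.0000 Bond=-88.3084
V0=32.7556

Since d<R<u, set p* = (R−d)/(u−d) = 0.8800; price each node as the discounted p*-expectation of its children.
Expiry values: V(2,0)=11.4025, V(2,1)=13.0350, V(2,2)=44.6600
  t=1,j=0: stock 97.7500 → up 107.5250 (V=13.0350), down 83.0875 (V=11.4025). Price 11.9992; hedge Δ=0.0668, bond B=5.4692.
  t=1,j=1: stock 126.5000 → up 139.1500 (V=44.6600), down 107.5250 (V=13.0350). Price 38.1916; hedge Δ=1.0000, bond B=-88.3084.
  t=0,j=0: stock 115.0000 → up 126.5000 (V=38.1916), down 97.7500 (V=11.9992). Price 32.7556; hedge Δ=0.9110, bond B=-72.0141.
Check: Δ(0,0)·S0 + B(0,0) = 32.7556 = V0.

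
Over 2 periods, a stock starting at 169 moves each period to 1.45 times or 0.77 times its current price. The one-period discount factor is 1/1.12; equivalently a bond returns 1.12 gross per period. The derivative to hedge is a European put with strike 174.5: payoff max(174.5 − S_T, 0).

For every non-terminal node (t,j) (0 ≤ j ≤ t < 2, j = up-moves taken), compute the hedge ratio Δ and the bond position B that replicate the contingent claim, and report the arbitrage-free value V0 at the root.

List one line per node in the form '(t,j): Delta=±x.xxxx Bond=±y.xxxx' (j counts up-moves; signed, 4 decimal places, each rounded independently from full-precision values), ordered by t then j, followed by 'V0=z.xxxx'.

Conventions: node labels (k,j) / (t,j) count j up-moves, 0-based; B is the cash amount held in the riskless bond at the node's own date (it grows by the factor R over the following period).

No-arbitrage ⇒ martingale measure with p* = (R−d)/(u−d) = 0.5147.
Expiry values: V(2,0)=74.2999, V(2,1)=0.0000, V(2,2)=0.0000
Node (1,0) S=130.1300: V=(p*·0.0000+(1−p*)·74.2999)/1.12=32.1940; Δ=(0.0000−74.2999)/(188.6885−100.2001)=-0.8397; B=V−Δ·S=141.4586
Node (1,1) S=245.0500: V=(p*·0.0000+(1−p*)·0.0000)/1.12=0.0000; Δ=(0.0000−0.0000)/(355.3225−188.6885)=0.0000; B=V−Δ·S=0.0000
Node (0,0) S=169.0000: V=(p*·0.0000+(1−p*)·32.1940)/1.12=13.9496; Δ=(0.0000−32.1940)/(245.0500−130.1300)=-0.2801; B=V−Δ·S=61.2938
Verification: the root portfolio costs Δ(0,0)·S0 + B(0,0) = 13.9496, matching V0.

(0,0): Delta=-0.2801 Bond=61.2938
(1,0): Delta=-0.8397 Bond=141.4586
(1,1): Delta=0.0000 Bond=0.0000
V0=13.9496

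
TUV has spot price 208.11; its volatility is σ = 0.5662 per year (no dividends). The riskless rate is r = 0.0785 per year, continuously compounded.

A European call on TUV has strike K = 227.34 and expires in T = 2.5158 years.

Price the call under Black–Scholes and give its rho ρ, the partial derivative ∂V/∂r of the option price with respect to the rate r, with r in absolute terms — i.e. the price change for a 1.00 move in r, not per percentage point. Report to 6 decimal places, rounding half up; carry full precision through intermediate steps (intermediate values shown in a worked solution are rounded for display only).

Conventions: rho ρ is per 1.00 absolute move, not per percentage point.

σ√T = 0.5662·√2.5158 = 0.898065
d₁ = (ln(S/K) + (r+σ²/2)T) / (σ√T) = (ln(208.11/227.34) + (0.0785+0.5662²/2)·2.5158) / 0.898065 = (-0.088380 + 0.600751) / 0.898065 = 0.570528
d₂ = d₁ − σ√T = 0.570528 − 0.898065 = -0.327538
e^{−rT} = 0.820788
N(d₁) = 0.715840,  N(d₂) = 0.371631
Call price V = S·N(d₁) − K·e^{−rT}·N(d₂) = 148.973472 − 69.345517 = 79.627955
ρ = K·T·e^{−rT}·N(d₂) = 174.459451

price = 79.627955
ρ = 174.459451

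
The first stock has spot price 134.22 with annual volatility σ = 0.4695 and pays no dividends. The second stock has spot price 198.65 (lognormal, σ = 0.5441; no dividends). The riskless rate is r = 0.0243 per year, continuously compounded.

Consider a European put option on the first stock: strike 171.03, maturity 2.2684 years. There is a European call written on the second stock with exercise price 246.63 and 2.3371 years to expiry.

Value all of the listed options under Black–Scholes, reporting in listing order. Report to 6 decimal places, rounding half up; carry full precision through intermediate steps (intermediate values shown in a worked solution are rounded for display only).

[the first stock put K=171.03]
σ√T = 0.4695·√2.2684 = 0.707124
d₁ = (ln(S/K) + (r+σ²/2)T) / (σ√T) = (ln(134.22/171.03) + (0.0243+0.4695²/2)·2.2684) / 0.707124 = (-0.242359 + 0.305134) / 0.707124 = 0.088776
d₂ = d₁ − σ√T = 0.088776 − 0.707124 = -0.618348
e^{−rT} = 0.946370
N(−d₁) = 0.464630,  N(−d₂) = 0.731827
price = K·e^{−rT}·N(−d₂) − S·N(−d₁) = 118.451760 − 62.362652 = 56.089107
[the second stock call K=246.63]
σ√T = 0.5441·√2.3371 = 0.831797
d₁ = (ln(S/K) + (r+σ²/2)T) / (σ√T) = (ln(198.65/246.63) + (0.0243+0.5441²/2)·2.3371) / 0.831797 = (-0.216345 + 0.402735) / 0.831797 = 0.224081
d₂ = d₁ − σ√T = 0.224081 − 0.831797 = -0.607716
e^{−rT} = 0.944791
N(d₁) = 0.588653,  N(d₂) = 0.271688
price = S·N(d₁) − K·e^{−rT}·N(d₂) = 116.935893 − 63.307036 = 53.628857

price(the first stock put K=171.03) = 56.089107
price(the second stock call K=246.63) = 53.628857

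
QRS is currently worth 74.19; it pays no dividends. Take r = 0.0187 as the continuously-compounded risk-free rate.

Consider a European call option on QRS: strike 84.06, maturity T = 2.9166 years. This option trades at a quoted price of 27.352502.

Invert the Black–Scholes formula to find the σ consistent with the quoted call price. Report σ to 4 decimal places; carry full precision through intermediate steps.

At σ = 0.5974 the Black–Scholes value reproduces the quote:
σ√T = 0.5974·√2.9166 = 1.020243
d₁ = (ln(S/K) + (r+σ²/2)T) / (σ√T) = (ln(74.19/84.06) + (0.0187+0.5974²/2)·2.9166) / 1.020243 = (-0.124901 + 0.574988) / 1.020243 = 0.441157
d₂ = d₁ − σ√T = 0.441157 − 1.020243 = -0.579087
e^{−rT} = 0.946920
N(d₁) = 0.670450,  N(d₂) = 0.281265
V = S·N(d₁) − K·e^{−rT}·N(d₂) = 49.740698 − 22.388196 = 27.352502 (matching the quote); vega is positive throughout, so no other σ reproduces this price

sigma = 0.5974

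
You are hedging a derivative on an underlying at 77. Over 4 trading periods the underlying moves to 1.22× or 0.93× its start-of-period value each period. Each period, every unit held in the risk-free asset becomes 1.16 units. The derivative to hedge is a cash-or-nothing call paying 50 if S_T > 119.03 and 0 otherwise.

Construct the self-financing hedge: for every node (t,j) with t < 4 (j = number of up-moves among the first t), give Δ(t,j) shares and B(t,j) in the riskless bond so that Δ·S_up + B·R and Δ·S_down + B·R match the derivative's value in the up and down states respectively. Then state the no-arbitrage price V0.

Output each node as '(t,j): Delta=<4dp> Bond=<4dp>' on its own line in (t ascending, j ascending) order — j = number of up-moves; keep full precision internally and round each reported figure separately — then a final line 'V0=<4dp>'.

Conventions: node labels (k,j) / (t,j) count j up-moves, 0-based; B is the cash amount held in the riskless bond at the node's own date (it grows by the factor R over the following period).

No-arbitrage ⇒ martingale measure with p* = (R−d)/(u−d) = 0.7931.
Expiry values: V(4,0)=0.0000, V(4,1)=0.0000, V(4,2)=0.0000, V(4,3)=50.0000, V(4,4)=50.0000
Node (3,0) S=61.9355: V=(p*·0.0000+(1−p*)·0.0000)/1.16=0.0000; Δ=(0.0000−0.0000)/(75.5613−57.6000)=0.0000; B=V−Δ·S=0.0000
Node (3,1) S=81.2487: V=(p*·0.0000+(1−p*)·0.0000)/1.16=0.0000; Δ=(0.0000−0.0000)/(99.1234−75.5613)=0.0000; B=V−Δ·S=0.0000
Node (3,2) S=106.5843: V=(p*·50.0000+(1−p*)·0.0000)/1.16=34.1855; Δ=(50.0000−0.0000)/(130.0329−99.1234)=1.6176; B=V−Δ·S=-138.2283
Node (3,3) S=139.8203: V=(p*·50.0000+(1−p*)·50.0000)/1.16=43.1034; Δ=(50.0000−50.0000)/(170.5808−130.0329)=0.0000; B=V−Δ·S=43.1034
Node (2,0) S=66.5973: V=(p*·0.0000+(1−p*)·0.0000)/1.16=0.0000; Δ=(0.0000−0.0000)/(81.2487−61.9355)=0.0000; B=V−Δ·S=0.0000
Node (2,1) S=87.3642: V=(p*·34.1855+(1−p*)·0.0000)/1.16=23.3730; Δ=(34.1855−0.0000)/(106.5843−81.2487)=1.3493; B=V−Δ·S=-94.5081
Node (2,2) S=114.6068: V=(p*·43.1034+(1−p*)·34.1855)/1.16=35.5675; Δ=(43.1034−34.1855)/(139.8203−106.5843)=0.2683; B=V−Δ·S=4.8160
Node (1,0) S=71.6100: V=(p*·23.3730+(1−p*)·0.0000)/1.16=15.9803; Δ=(23.3730−0.0000)/(87.3642−66.5973)=1.1255; B=V−Δ·S=-64.6161
Node (1,1) S=93.9400: V=(p*·35.5675+(1−p*)·23.3730)/1.16=28.4867; Δ=(35.5675−23.3730)/(114.6068−87.3642)=0.4476; B=V−Δ·S=-13.5636
Node (0,0) S=77.0000: V=(p*·28.4867+(1−p*)·15.9803)/1.16=22.3268; Δ=(28.4867−15.9803)/(93.9400−71.6100)=0.5601; B=V−Δ·S=-20.7985
Check: Δ(0,0)·S0 + B(0,0) = 22.3268 = V0.

(0,0): Delta=0.5601 Bond=-20.7985
(1,0): Delta=1.1255 Bond=-64.6161
(1,1): Delta=0.4476 Bond=-13.5636
(2,0): Delta=0.0000 Bond=0.0000
(2,1): Delta=1.3493 Bond=-94.5081
(2,2): Delta=0.2683 Bond=4.8160
(3,0): Delta=0.0000 Bond=0.0000
(3,1): Delta=0.0000 Bond=0.0000
(3,2): Delta=1.6176 Bond=-138.2283
(3,3): Delta=0.0000 Bond=43.1034
V0=22.3268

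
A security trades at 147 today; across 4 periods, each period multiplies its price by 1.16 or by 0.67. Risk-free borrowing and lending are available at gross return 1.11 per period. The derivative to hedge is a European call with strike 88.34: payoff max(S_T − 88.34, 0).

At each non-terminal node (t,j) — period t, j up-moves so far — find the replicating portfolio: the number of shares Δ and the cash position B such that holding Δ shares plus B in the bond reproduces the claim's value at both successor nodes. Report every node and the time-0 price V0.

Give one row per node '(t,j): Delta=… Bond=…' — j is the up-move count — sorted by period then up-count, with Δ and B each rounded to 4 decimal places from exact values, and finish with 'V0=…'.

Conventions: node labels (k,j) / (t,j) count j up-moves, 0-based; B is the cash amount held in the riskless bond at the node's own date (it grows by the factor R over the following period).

Since d<R<u, set p* = (R−d)/(u−d) = 0.8980; price each node as the discounted p*-expectation of its children.
At maturity the claim pays: V(4,0)=0.0000, V(4,1)=0.0000, V(4,2)=0.4539, V(4,3)=65.3926, V(4,4)=177.8240
  t=3,j=0: stock 44.2122 → up 51.2861 (V=0.0000), down 29.6221 (V=0.0000). Price 0.0000; hedge Δ=0.0000, bond B=0.0000.
  t=3,j=1: stock 76.5464 → up 88.7939 (V=0.4539), down 51.2861 (V=0.0000). Price 0.3672; hedge Δ=0.0121, bond B=-0.5591.
  t=3,j=2: stock 132.5281 → up 153.7326 (V=65.3926), down 88.7939 (V=0.4539). Price 52.9426; hedge Δ=1.0000, bond B=-79.5856.
  t=3,j=3: stock 229.4517 → up 266.1640 (V=177.8240), down 153.7326 (V=65.3926). Price 149.8661; hedge Δ=1.0000, bond B=-79.5856.
  t=2,j=0: stock 65.9883 → up 76.5464 (V=0.3672), down 44.2122 (V=0.0000). Price 0.2970; hedge Δ=0.0114, bond B=-0.4523.
  t=2,j=1: stock 114.2484 → up 132.5281 (V=52.9426), down 76.5464 (V=0.3672). Price 42.8628; hedge Δ=0.9392, bond B=-64.4339.
  t=2,j=2: stock 197.8032 → up 229.4517 (V=149.8661), down 132.5281 (V=52.9426). Price 126.1045; hedge Δ=1.0000, bond B=-71.6987.
  t=1,j=0: stock 98.4900 → up 114.2484 (V=42.8628), down 65.9883 (V=0.2970). Price 34.7021; hedge Δ=0.8820, bond B=-52.1668.
  t=1,j=1: stock 170.5200 → up 197.8032 (V=126.1045), down 114.2484 (V=42.8628). Price 105.9553; hedge Δ=0.9963, bond B=-63.9256.
  t=0,j=0: stock 147.0000 → up 170.5200 (V=105.9553), down 98.4900 (V=34.7021). Price 88.9050; hedge Δ=0.9892, bond B=-56.5097.
Verification: the root portfolio costs Δ(0,0)·S0 + B(0,0) = 88.9050, matching V0.

(0,0): Delta=0.9892 Bond=-56.5097
(1,0): Delta=0.8820 Bond=-52.1668
(1,1): Delta=0.9963 Bond=-63.9256
(2,0): Delta=0.0114 Bond=-0.4523
(2,1): Delta=0.9392 Bond=-64.4339
(2,2): Delta=1.0000 Bond=-71.6987
(3,0): Delta=0.0000 Bond=0.0000
(3,1): Delta=0.0121 Bond=-0.5591
(3,2): Delta=1.0000 Bond=-79.5856
(3,3): Delta=1.0000 Bond=-79.5856
V0=88.9050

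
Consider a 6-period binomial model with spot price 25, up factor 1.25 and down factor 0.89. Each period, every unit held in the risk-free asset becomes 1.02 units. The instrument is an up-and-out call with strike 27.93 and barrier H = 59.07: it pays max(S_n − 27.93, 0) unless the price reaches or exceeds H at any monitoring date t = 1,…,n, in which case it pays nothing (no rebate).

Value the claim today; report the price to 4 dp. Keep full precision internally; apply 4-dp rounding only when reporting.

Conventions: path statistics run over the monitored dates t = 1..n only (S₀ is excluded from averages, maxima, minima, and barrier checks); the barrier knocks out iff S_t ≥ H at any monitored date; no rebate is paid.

price = 3.1775

With p* = (R−d)/(u−d) = 0.3611, sum probability × payoff across the paths and divide by R^6.
Enumerate all 2^6 = 64 price paths (U = up ×1.25, D = down ×0.89); each path with k up-moves has probability p*^k·(1−p*)^(6−k).
DDDDDD: M=22.2500, payoff=0.0000, prob=0.068007
UDDDDD: M=31.2500, payoff=0.0000, prob=0.038439
DUDDDD: M=27.8125, payoff=0.0000, prob=0.038439
UUDDDD: M=39.0625, payoff=0.0000, prob=0.021726
DDUDDD: M=24.7531, payoff=0.0000, prob=0.038439
UDUDDD: M=34.7656, payoff=0.0000, prob=0.021726
DUUDDD: M=34.7656, payoff=0.0000, prob=0.021726
UUUDDD: M=48.8281, payoff=6.4923, prob=0.012280
DDDUDD: M=22.2500, payoff=0.0000, prob=0.038439
UDDUDD: M=31.2500, payoff=0.0000, prob=0.021726
DUDUDD: M=30.9414, payoff=0.0000, prob=0.021726
UUDUDD: M=43.4570, payoff=6.4923, prob=0.012280
DDUUDD: M=30.9414, payoff=0.0000, prob=0.021726
UDUUDD: M=43.4570, payoff=6.4923, prob=0.012280
DUUUDD: M=43.4570, payoff=6.4923, prob=0.012280
UUUUDD: M=61.0352, payoff=0.0000, prob=0.006941
DDDDUD: M=22.2500, payoff=0.0000, prob=0.038439
UDDDUD: M=31.2500, payoff=0.0000, prob=0.021726
DUDDUD: M=27.8125, payoff=0.0000, prob=0.021726
UUDDUD: M=39.0625, payoff=6.4923, prob=0.012280
DDUDUD: M=27.5379, payoff=0.0000, prob=0.021726
UDUDUD: M=38.6768, payoff=6.4923, prob=0.012280
DUUDUD: M=38.6768, payoff=6.4923, prob=0.012280
UUUDUD: M=54.3213, payoff=20.4159, prob=0.006941
DDDUUD: M=27.5379, payoff=0.0000, prob=0.021726
UDDUUD: M=38.6768, payoff=6.4923, prob=0.012280
DUDUUD: M=38.6768, payoff=6.4923, prob=0.012280
UUDUUD: M=54.3213, payoff=20.4159, prob=0.006941
DDUUUD: M=38.6768, payoff=6.4923, prob=0.012280
UDUUUD: M=54.3213, payoff=20.4159, prob=0.006941
DUUUUD: M=54.3213, payoff=20.4159, prob=0.006941
UUUUUD: M=76.2939, payoff=0.0000, prob=0.003923
DDDDDU: M=22.2500, payoff=0.0000, prob=0.038439
UDDDDU: M=31.2500, payoff=0.0000, prob=0.021726
DUDDDU: M=27.8125, payoff=0.0000, prob=0.021726
UUDDDU: M=39.0625, payoff=6.4923, prob=0.012280
DDUDDU: M=24.7531, payoff=0.0000, prob=0.021726
UDUDDU: M=34.7656, payoff=6.4923, prob=0.012280
DUUDDU: M=34.7656, payoff=6.4923, prob=0.012280
UUUDDU: M=48.8281, payoff=20.4159, prob=0.006941
DDDUDU: M=24.5087, payoff=0.0000, prob=0.021726
UDDUDU: M=34.4223, payoff=6.4923, prob=0.012280
DUDUDU: M=34.4223, payoff=6.4923, prob=0.012280
UUDUDU: M=48.3459, payoff=20.4159, prob=0.006941
DDUUDU: M=34.4223, payoff=6.4923, prob=0.012280
UDUUDU: M=48.3459, payoff=20.4159, prob=0.006941
DUUUDU: M=48.3459, payoff=20.4159, prob=0.006941
UUUUDU: M=67.9016, payoff=0.0000, prob=0.003923
DDDDUU: M=24.5087, payoff=0.0000, prob=0.021726
UDDDUU: M=34.4223, payoff=6.4923, prob=0.012280
DUDDUU: M=34.4223, payoff=6.4923, prob=0.012280
UUDDUU: M=48.3459, payoff=20.4159, prob=0.006941
DDUDUU: M=34.4223, payoff=6.4923, prob=0.012280
UDUDUU: M=48.3459, payoff=20.4159, prob=0.006941
DUUDUU: M=48.3459, payoff=20.4159, prob=0.006941
UUUDUU: M=67.9016, payoff=0.0000, prob=0.003923
DDDUUU: M=34.4223, payoff=6.4923, prob=0.012280
UDDUUU: M=48.3459, payoff=20.4159, prob=0.006941
DUDUUU: M=48.3459, payoff=20.4159, prob=0.006941
UUDUUU: M=67.9016, payoff=0.0000, prob=0.003923
DDUUUU: M=48.3459, payoff=20.4159, prob=0.006941
UDUUUU: M=67.9016, payoff=0.0000, prob=0.003923
DUUUUU: M=67.9016, payoff=0.0000, prob=0.003923
UUUUUU: M=95.3674, payoff=0.0000, prob=0.002217
Price = Σ prob·payoff / R^6 = 3.578376 / 1.126162 = 3.1775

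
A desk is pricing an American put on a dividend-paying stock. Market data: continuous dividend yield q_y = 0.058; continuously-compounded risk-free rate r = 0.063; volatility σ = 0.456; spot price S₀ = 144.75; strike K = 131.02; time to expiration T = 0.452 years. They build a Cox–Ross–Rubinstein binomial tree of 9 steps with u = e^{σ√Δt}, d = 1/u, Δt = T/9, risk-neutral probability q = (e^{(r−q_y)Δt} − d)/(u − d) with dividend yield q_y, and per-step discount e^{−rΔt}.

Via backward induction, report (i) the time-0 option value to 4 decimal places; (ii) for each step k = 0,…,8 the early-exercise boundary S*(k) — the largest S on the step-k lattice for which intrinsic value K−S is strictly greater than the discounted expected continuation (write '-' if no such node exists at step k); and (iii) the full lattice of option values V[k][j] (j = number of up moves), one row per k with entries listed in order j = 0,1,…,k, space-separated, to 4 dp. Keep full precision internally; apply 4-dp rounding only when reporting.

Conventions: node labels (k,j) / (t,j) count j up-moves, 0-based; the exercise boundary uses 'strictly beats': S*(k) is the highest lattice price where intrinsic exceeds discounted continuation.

price = 10.1068
boundary = - - - - - 86.8387 96.1822 106.5309 117.9931
tree:
10.1068
14.4524 5.3845
20.1186 8.3036 2.2031
27.1466 12.5067 3.7265 0.5386
35.3379 18.2993 6.2056 1.0189 0.0129
44.1813 25.8265 10.1252 1.9271 0.0247 0.0000
52.6170 34.8378 16.0665 3.6442 0.0473 0.0000 0.0000
60.2333 44.1813 24.4891 6.8906 0.0905 0.0000 0.0000 0.0000
67.1097 52.6170 34.8378 13.0269 0.1732 0.0000 0.0000 0.0000 0.0000
73.3182 60.2333 44.1813 24.4891 0.3314 0.0000 0.0000 0.0000 0.0000 0.0000

params: Δt=0.05022 u=1.10760 d=0.90286 q=0.47570 e^(-rΔt)=0.99684
t_9 payoffs: 73.3182 60.2333 44.1813 24.4891 0.3314 0.0000 0.0000 0.0000 0.0000 0.0000
t_8: node(8,0) S=63.9103 payoff=67.1097 vs cont=66.8817 → 67.1097 [stop]  node(8,1) S=78.4030 payoff=52.6170 vs cont=52.4312 → 52.6170 [stop]  node(8,2) S=96.1822 payoff=34.8378 vs cont=34.7037 → 34.8378 [stop]  node(8,3) S=117.9931 payoff=13.0269 vs cont=12.9562 → 13.0269 [stop]  node(8,4) S=144.7500 payoff=0.0000 vs cont=0.1732 → 0.1732 [wait]  node(8,5) S=177.5745 payoff=0.0000 vs cont=0.0000 → 0.0000 [wait]  node(8,6) S=217.8425 payoff=0.0000 vs cont=0.0000 → 0.0000 [wait]  node(8,7) S=267.2419 payoff=0.0000 vs cont=0.0000 → 0.0000 [wait]  node(8,8) S=327.8435 payoff=0.0000 vs cont=0.0000 → 0.0000 [wait]  ⇒ S*(8)=117.9931
t_7: node(7,0) S=70.7867 payoff=60.2333 vs cont=60.0253 → 60.2333 [stop]  node(7,1) S=86.8387 payoff=44.1813 vs cont=44.0199 → 44.1813 [stop]  node(7,2) S=106.5309 payoff=24.4891 vs cont=24.3851 → 24.4891 [stop]  node(7,3) S=130.6886 payoff=0.3314 vs cont=6.8906 → 6.8906 [wait]  node(7,4) S=160.3244 payoff=0.0000 vs cont=0.0905 → 0.0905 [wait]  node(7,5) S=196.6806 payoff=0.0000 vs cont=0.0000 → 0.0000 [wait]  node(7,6) S=241.2813 payoff=0.0000 vs cont=0.0000 → 0.0000 [wait]  node(7,7) S=295.9958 payoff=0.0000 vs cont=0.0000 → 0.0000 [wait]  ⇒ S*(7)=106.5309
t_6: node(6,0) S=78.4030 payoff=52.6170 vs cont=52.4312 → 52.6170 [stop]  node(6,1) S=96.1822 payoff=34.8378 vs cont=34.7037 → 34.8378 [stop]  node(6,2) S=117.9931 payoff=13.0269 vs cont=16.0665 → 16.0665 [wait]  node(6,3) S=144.7500 payoff=0.0000 vs cont=3.6442 → 3.6442 [wait]  node(6,4) S=177.5745 payoff=0.0000 vs cont=0.0473 → 0.0473 [wait]  node(6,5) S=217.8425 payoff=0.0000 vs cont=0.0000 → 0.0000 [wait]  node(6,6) S=267.2419 payoff=0.0000 vs cont=0.0000 → 0.0000 [wait]  ⇒ S*(6)=96.1822
t_5: node(5,0) S=86.8387 payoff=44.1813 vs cont=44.0199 → 44.1813 [stop]  node(5,1) S=106.5309 payoff=24.4891 vs cont=25.8265 → 25.8265 [wait]  node(5,2) S=130.6886 payoff=0.3314 vs cont=10.1252 → 10.1252 [wait]  node(5,3) S=160.3244 payoff=0.0000 vs cont=1.9271 → 1.9271 [wait]  node(5,4) S=196.6806 payoff=0.0000 vs cont=0.0247 → 0.0247 [wait]  node(5,5) S=241.2813 payoff=0.0000 vs cont=0.0000 → 0.0000 [wait]  ⇒ S*(5)=86.8387
t_4: node(4,0) S=96.1822 payoff=34.8378 vs cont=35.3379 → 35.3379 [wait]  node(4,1) S=117.9931 payoff=13.0269 vs cont=18.2993 → 18.2993 [wait]  node(4,2) S=144.7500 payoff=0.0000 vs cont=6.2056 → 6.2056 [wait]  node(4,3) S=177.5745 payoff=0.0000 vs cont=1.0189 → 1.0189 [wait]  node(4,4) S=217.8425 payoff=0.0000 vs cont=0.0129 → 0.0129 [wait]  ⇒ S*(4)=-
t_3: node(3,0) S=106.5309 payoff=24.4891 vs cont=27.1466 → 27.1466 [wait]  node(3,1) S=130.6886 payoff=0.3314 vs cont=12.5067 → 12.5067 [wait]  node(3,2) S=160.3244 payoff=0.0000 vs cont=3.7265 → 3.7265 [wait]  node(3,3) S=196.6806 payoff=0.0000 vs cont=0.5386 → 0.5386 [wait]  ⇒ S*(3)=-
t_2: node(2,0) S=117.9931 payoff=13.0269 vs cont=20.1186 → 20.1186 [wait]  node(2,1) S=144.7500 payoff=0.0000 vs cont=8.3036 → 8.3036 [wait]  node(2,2) S=177.5745 payoff=0.0000 vs cont=2.2031 → 2.2031 [wait]  ⇒ S*(2)=-
t_1: node(1,0) S=130.6886 payoff=0.3314 vs cont=14.4524 → 14.4524 [wait]  node(1,1) S=160.3244 payoff=0.0000 vs cont=5.3845 → 5.3845 [wait]  ⇒ S*(1)=-
t_0: node(0,0) S=144.7500 payoff=0.0000 vs cont=10.1068 → 10.1068 [wait]  ⇒ S*(0)=-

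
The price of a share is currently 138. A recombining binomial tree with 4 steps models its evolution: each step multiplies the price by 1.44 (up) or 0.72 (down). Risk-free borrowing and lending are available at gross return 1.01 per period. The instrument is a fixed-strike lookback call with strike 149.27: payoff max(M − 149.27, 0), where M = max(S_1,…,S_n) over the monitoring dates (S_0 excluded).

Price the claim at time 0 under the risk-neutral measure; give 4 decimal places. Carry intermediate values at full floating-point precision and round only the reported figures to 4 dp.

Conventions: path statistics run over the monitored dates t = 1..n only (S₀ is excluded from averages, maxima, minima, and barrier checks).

price = 58.4235

Under the martingale measure an up-move has probability p* = 0.4028; value the claim as the probability-weighted average of per-path payoffs, discounted 4 periods at R = 1.01.
Enumerate all 2^4 = 16 price paths (U = up ×1.44, D = down ×0.72); each path with k up-moves has probability p*^k·(1−p*)^(4−k).
DDDD: M=99.3600, payoff=0.0000, prob=0.127217
UDDD: M=198.7200, payoff=49.4500, prob=0.085797
DUDD: M=143.0784, payoff=0.0000, prob=0.085797
UUDD: M=286.1568, payoff=136.8868, prob=0.057863
DDUD: M=103.0164, payoff=0.0000, prob=0.085797
UDUD: M=206.0329, payoff=56.7629, prob=0.057863
DUUD: M=206.0329, payoff=56.7629, prob=0.057863
UUUD: M=412.0658, payoff=262.7958, prob=0.039024
DDDU: M=99.3600, payoff=0.0000, prob=0.085797
UDDU: M=198.7200, payoff=49.4500, prob=0.057863
DUDU: M=148.3437, payoff=0.0000, prob=0.057863
UUDU: M=296.6874, payoff=147.4174, prob=0.039024
DDUU: M=148.3437, payoff=0.0000, prob=0.057863
UDUU: M=296.6874, payoff=147.4174, prob=0.039024
DUUU: M=296.6874, payoff=147.4174, prob=0.039024
UUUU: M=593.3747, payoff=444.1047, prob=0.026319
Price = Σ prob·payoff / R^4 = 60.795729 / 1.040604 = 58.4235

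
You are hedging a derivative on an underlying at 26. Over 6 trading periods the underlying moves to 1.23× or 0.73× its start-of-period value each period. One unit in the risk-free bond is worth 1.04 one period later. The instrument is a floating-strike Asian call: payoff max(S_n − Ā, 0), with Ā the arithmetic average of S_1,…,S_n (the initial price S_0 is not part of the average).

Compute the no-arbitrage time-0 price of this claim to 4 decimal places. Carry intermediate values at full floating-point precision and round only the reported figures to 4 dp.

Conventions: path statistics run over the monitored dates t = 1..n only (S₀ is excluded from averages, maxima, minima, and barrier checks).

Under the martingale measure an up-move has probability p* = 0.6200; value the claim as the probability-weighted average of per-path payoffs, discounted 6 periods at R = 1.04.
Enumerate all 2^6 = 64 price paths (U = up ×1.23, D = down ×0.73); each path with k up-moves has probability p*^k·(1−p*)^(6−k).
DDDDDD: Ā=9.9430, payoff=0.0000, prob=0.003011
UDDDDD: Ā=16.7533, payoff=0.0000, prob=0.004913
DUDDDD: Ā=14.5866, payoff=0.0000, prob=0.004913
UUDDDD: Ā=24.5775, payoff=0.0000, prob=0.008015
DDUDDD: Ā=13.0050, payoff=0.0000, prob=0.004913
UDUDDD: Ā=21.9125, payoff=0.0000, prob=0.008015
DUUDDD: Ā=19.7458, payoff=0.0000, prob=0.008015
UUUDDD: Ā=33.2703, payoff=0.0000, prob=0.013078
DDDUDD: Ā=11.8503, payoff=0.0000, prob=0.004913
UDDUDD: Ā=19.9670, payoff=0.0000, prob=0.008015
DUDUDD: Ā=17.8003, payoff=0.0000, prob=0.008015
UUDUDD: Ā=29.9924, payoff=0.0000, prob=0.013078
DDUUDD: Ā=16.2187, payoff=0.0000, prob=0.008015
UDUUDD: Ā=27.3274, payoff=0.0000, prob=0.013078
DUUUDD: Ā=25.1607, payoff=0.0000, prob=0.013078
UUUUDD: Ā=42.3941, payoff=0.0000, prob=0.021337
DDDDUD: Ā=11.0075, payoff=0.0000, prob=0.004913
UDDDUD: Ā=18.5468, payoff=0.0000, prob=0.008015
DUDDUD: Ā=16.3802, payoff=0.0000, prob=0.008015
UUDDUD: Ā=27.5995, payoff=0.0000, prob=0.013078
DDUDUD: Ā=14.7985, payoff=0.0000, prob=0.008015
UDUDUD: Ā=24.9345, payoff=0.0000, prob=0.013078
DUUDUD: Ā=22.7678, payoff=0.0000, prob=0.013078
UUUDUD: Ā=38.3622, payoff=0.0000, prob=0.021337
DDDUUD: Ā=13.6439, payoff=0.0000, prob=0.008015
UDDUUD: Ā=22.9890, payoff=0.0000, prob=0.013078
DUDUUD: Ā=20.8223, payoff=0.0000, prob=0.013078
UUDUUD: Ā=35.0842, payoff=0.0000, prob=0.021337
DDUUUD: Ā=19.2407, payoff=0.0000, prob=0.013078
UDUUUD: Ā=32.4192, payoff=0.0000, prob=0.021337
DUUUUD: Ā=30.2526, payoff=1.4606, prob=0.021337
UUUUUD: Ā=50.9735, payoff=2.4610, prob=0.034813
DDDDDU: Ā=10.3922, payoff=0.0000, prob=0.004913
UDDDDU: Ā=17.5101, payoff=0.0000, prob=0.008015
DUDDDU: Ā=15.3434, payoff=0.0000, prob=0.008015
UUDDDU: Ā=25.8526, payoff=0.0000, prob=0.013078
DDUDDU: Ā=13.7618, payoff=0.0000, prob=0.008015
UDUDDU: Ā=23.1876, payoff=0.0000, prob=0.013078
DUUDDU: Ā=21.0210, payoff=0.0000, prob=0.013078
UUUDDU: Ā=35.4189, payoff=0.0000, prob=0.021337
DDDUDU: Ā=12.6072, payoff=0.0000, prob=0.008015
UDDUDU: Ā=21.2422, payoff=0.0000, prob=0.013078
DUDUDU: Ā=19.0755, payoff=0.0000, prob=0.013078
UUDUDU: Ā=32.1410, payoff=0.0000, prob=0.021337
DDUUDU: Ā=17.4939, payoff=1.3278, prob=0.013078
UDUUDU: Ā=29.4760, payoff=2.2372, prob=0.021337
DUUUDU: Ā=27.3093, payoff=4.4039, prob=0.021337
UUUUDU: Ā=46.0143, payoff=7.4202, prob=0.034813
DDDDUU: Ā=11.7643, payoff=0.0000, prob=0.008015
UDDDUU: Ā=19.8220, payoff=0.0000, prob=0.013078
DUDDUU: Ā=17.6553, payoff=1.1663, prob=0.013078
UUDDUU: Ā=29.7480, payoff=1.9651, prob=0.021337
DDUDUU: Ā=16.0737, payoff=2.7480, prob=0.013078
UDUDUU: Ā=27.0830, payoff=4.6301, prob=0.021337
DUUDUU: Ā=24.9164, payoff=6.7968, prob=0.021337
UUUDUU: Ā=41.9824, payoff=11.4521, prob=0.034813
DDDUUU: Ā=14.9191, payoff=3.9026, prob=0.013078
UDDUUU: Ā=25.1376, payoff=6.5756, prob=0.021337
DUDUUU: Ā=22.9709, payoff=8.7422, prob=0.021337
UUDUUU: Ā=38.7044, payoff=14.7301, prob=0.034813
DDUUUU: Ā=21.3893, payoff=10.3239, prob=0.021337
UDUUUU: Ā=36.0394, payoff=17.3951, prob=0.034813
DUUUUU: Ā=33.8728, payoff=19.5617, prob=0.034813
UUUUUU: Ā=57.0733, payoff=32.9602, prob=0.056800
Price = Σ prob·payoff / R^6 = 5.539517 / 1.265319 = 4.3780

price = 4.3780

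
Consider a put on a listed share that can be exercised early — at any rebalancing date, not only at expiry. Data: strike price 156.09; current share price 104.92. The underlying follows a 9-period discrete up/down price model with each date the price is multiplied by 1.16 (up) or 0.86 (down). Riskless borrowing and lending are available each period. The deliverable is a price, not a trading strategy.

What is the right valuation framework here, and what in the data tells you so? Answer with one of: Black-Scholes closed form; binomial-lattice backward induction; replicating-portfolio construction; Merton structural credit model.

framework: binomial-lattice backward induction

Key observation: the exercise right at every one of the 9 steps is what matters: each node needs max(156.09 − S, continuation), which only the stepwise tree valuation starting from spot 104.92 delivers.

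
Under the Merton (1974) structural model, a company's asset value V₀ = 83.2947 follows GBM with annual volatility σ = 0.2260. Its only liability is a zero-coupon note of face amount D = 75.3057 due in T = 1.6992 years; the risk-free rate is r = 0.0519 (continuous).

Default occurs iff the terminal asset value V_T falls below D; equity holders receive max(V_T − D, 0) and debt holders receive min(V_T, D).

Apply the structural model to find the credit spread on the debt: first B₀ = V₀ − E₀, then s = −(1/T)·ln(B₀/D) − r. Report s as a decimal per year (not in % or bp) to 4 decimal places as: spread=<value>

Apply the equity-as-call identities (strike 75.3057, horizon 1.6992 years):
d₁ = [ln(V₀/D) + (r + σ²/2)T] / (σ√T)
   = [ln(83.2947/75.3057) + (0.0519 + 0.5·0.2260²)·1.6992] / (0.2260·√1.6992)
   = [0.100829 + 0.131583] / 0.294599 = 0.788910
d₂ = d₁ − σ√T = 0.788910 − 0.294599 = 0.494311
N(d₁) = 0.784918,  N(d₂) = 0.689457,  e^(−rT) = 0.915588
E₀ = V₀·N(d₁) − D·e^(−rT)·N(d₂)
   = 83.2947·0.784918 − 75.3057·0.915588·0.689457 = 17.842111
B₀ = V₀ − E₀ = 83.2947 − 17.842111 = 65.452589
spread = −(1/T)·ln(B₀/D) − r = −(1/1.6992)·ln(65.452589/75.3057) − 0.0519 = 0.03062694

spread=0.0306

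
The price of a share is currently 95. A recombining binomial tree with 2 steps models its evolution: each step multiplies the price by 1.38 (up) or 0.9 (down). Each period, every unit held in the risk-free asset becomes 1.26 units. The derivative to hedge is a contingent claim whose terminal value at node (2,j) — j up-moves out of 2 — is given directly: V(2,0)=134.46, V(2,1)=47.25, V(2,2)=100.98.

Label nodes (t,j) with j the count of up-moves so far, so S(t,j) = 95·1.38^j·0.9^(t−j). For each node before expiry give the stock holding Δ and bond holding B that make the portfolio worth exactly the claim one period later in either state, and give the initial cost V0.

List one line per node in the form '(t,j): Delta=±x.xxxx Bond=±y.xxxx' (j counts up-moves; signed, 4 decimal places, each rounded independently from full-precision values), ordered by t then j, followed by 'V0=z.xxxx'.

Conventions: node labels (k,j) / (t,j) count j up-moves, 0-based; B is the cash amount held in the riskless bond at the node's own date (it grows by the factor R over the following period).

No-arbitrage ⇒ martingale measure with p* = (R−d)/(u−d) = 0.7500.
At maturity the claim pays: V(2,0)=134.4600, V(2,1)=47.2500, V(2,2)=100.9800
  t=1,j=0: stock 85.5000 → up 117.9900 (V=47.2500), down 76.9500 (V=134.4600). Price 54.8036; hedge Δ=-2.1250, bond B=236.4911.
  t=1,j=1: stock 131.1000 → up 180.9180 (V=100.9800), down 117.9900 (V=47.2500). Price 69.4821; hedge Δ=0.8538, bond B=-42.4554.
  t=0,j=0: stock 95.0000 → up 131.1000 (V=69.4821), down 85.5000 (V=54.8036). Price 52.2321; hedge Δ=0.3219, bond B=21.6518.
Sanity check at the root: Δ(0,0)·S0 + B(0,0) reproduces V0 = 52.2321.

(0,0): Delta=0.3219 Bond=21.6518
(1,0): Delta=-2.1250 Bond=236.4911
(1,1): Delta=0.8538 Bond=-42.4554
V0=52.2321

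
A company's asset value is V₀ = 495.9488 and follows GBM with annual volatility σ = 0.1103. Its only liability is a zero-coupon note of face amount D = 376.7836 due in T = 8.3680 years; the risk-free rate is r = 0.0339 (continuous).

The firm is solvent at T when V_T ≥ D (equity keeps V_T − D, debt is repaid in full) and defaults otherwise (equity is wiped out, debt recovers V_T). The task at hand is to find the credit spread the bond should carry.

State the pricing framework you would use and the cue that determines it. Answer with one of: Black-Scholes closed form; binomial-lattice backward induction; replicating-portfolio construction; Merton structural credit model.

framework: Merton structural credit model

Key observation: the question is about default risk generated by asset-value dynamics against a debt face of 376.7836 — the structural framework prices exactly that.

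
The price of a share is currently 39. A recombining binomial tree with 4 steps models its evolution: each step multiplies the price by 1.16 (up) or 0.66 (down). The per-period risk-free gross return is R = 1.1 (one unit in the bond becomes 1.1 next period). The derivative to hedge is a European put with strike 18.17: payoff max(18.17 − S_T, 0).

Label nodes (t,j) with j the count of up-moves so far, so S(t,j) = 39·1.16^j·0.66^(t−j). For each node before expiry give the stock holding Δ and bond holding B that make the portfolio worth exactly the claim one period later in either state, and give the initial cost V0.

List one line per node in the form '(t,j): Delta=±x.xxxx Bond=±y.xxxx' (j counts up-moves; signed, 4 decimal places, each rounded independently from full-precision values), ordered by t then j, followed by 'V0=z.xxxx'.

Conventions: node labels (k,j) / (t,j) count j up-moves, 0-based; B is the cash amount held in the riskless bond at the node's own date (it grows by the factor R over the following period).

No-arbitrage ⇒ martingale measure with p* = (R−d)/(u−d) = 0.8800.
Terminal payoffs: V(4,0)=10.7699, V(4,1)=5.1637, V(4,2)=0.0000, V(4,3)=0.0000, V(4,4)=0.0000
(3,0): S=11.2123. Δ = (V_up−V_dn)/(S_up−S_dn) = (5.1637−10.7699)/(13.0063−7.4001) = -1.0000. V = [p*·5.1637 + (1−p*)·10.7699]/1.1 = 5.3058. B = V − Δ·S = 16.5182.
(3,1): S=19.7065. Δ = (V_up−V_dn)/(S_up−S_dn) = (0.0000−5.1637)/(22.8596−13.0063) = -0.5241. V = [p*·0.0000 + (1−p*)·5.1637]/1.1 = 0.5633. B = V − Δ·S = 10.8907.
(3,2): S=34.6357. Δ = (V_up−V_dn)/(S_up−S_dn) = (0.0000−0.0000)/(40.1775−22.8596) = 0.0000. V = [p*·0.0000 + (1−p*)·0.0000]/1.1 = 0.0000. B = V − Δ·S = 0.0000.
(3,3): S=60.8749. Δ = (V_up−V_dn)/(S_up−S_dn) = (0.0000−0.0000)/(70.6149−40.1775) = 0.0000. V = [p*·0.0000 + (1−p*)·0.0000]/1.1 = 0.0000. B = V − Δ·S = 0.0000.
(2,0): S=16.9884. Δ = (V_up−V_dn)/(S_up−S_dn) = (0.5633−5.3058)/(19.7065−11.2123) = -0.5583. V = [p*·0.5633 + (1−p*)·5.3058]/1.1 = 1.0295. B = V − Δ·S = 10.5145.
(2,1): S=29.8584. Δ = (V_up−V_dn)/(S_up−S_dn) = (0.0000−0.5633)/(34.6357−19.7065) = -0.0377. V = [p*·0.0000 + (1−p*)·0.5633]/1.1 = 0.0615. B = V − Δ·S = 1.1881.
(2,2): S=52.4784. Δ = (V_up−V_dn)/(S_up−S_dn) = (0.0000−0.0000)/(60.8749−34.6357) = 0.0000. V = [p*·0.0000 + (1−p*)·0.0000]/1.1 = 0.0000. B = V − Δ·S = 0.0000.
(1,0): S=25.7400. Δ = (V_up−V_dn)/(S_up−S_dn) = (0.0615−1.0295)/(29.8584−16.9884) = -0.0752. V = [p*·0.0615 + (1−p*)·1.0295]/1.1 = 0.1615. B = V − Δ·S = 2.0975.
(1,1): S=45.2400. Δ = (V_up−V_dn)/(S_up−S_dn) = (0.0000−0.0615)/(52.4784−29.8584) = -0.0027. V = [p*·0.0000 + (1−p*)·0.0615]/1.1 = 0.0067. B = V − Δ·S = 0.1296.
(0,0): S=39.0000. Δ = (V_up−V_dn)/(S_up−S_dn) = (0.0067−0.1615)/(45.2400−25.7400) = -0.0079. V = [p*·0.0067 + (1−p*)·0.1615]/1.1 = 0.0230. B = V − Δ·S = 0.3325.
Verification: the root portfolio costs Δ(0,0)·S0 + B(0,0) = 0.0230, matching V0.

(0,0): Delta=-0.0079 Bond=0.3325
(1,0): Delta=-0.0752 Bond=2.0975
(1,1): Delta=-0.0027 Bond=0.1296
(2,0): Delta=-0.5583 Bond=10.5145
(2,1): Delta=-0.0377 Bond=1.1881
(2,2): Delta=0.0000 Bond=0.0000
(3,0): Delta=-1.0000 Bond=16.5182
(3,1): Delta=-0.5241 Bond=10.8907
(3,2): Delta=0.0000 Bond=0.0000
(3,3): Delta=0.0000 Bond=0.0000
V0=0.0230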